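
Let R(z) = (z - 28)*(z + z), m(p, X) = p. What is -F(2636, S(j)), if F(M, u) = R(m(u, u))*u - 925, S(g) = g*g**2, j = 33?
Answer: -92750646596717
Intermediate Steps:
R(z) = 2*z*(-28 + z) (R(z) = (-28 + z)*(2*z) = 2*z*(-28 + z))
S(g) = g**3
F(M, u) = -925 + 2*u**2*(-28 + u) (F(M, u) = (2*u*(-28 + u))*u - 925 = 2*u**2*(-28 + u) - 925 = -925 + 2*u**2*(-28 + u))
-F(2636, S(j)) = -(-925 + 2*(33**3)**2*(-28 + 33**3)) = -(-925 + 2*35937**2*(-28 + 35937)) = -(-925 + 2*1291467969*35909) = -(-925 + 92750646597642) = -1*92750646596717 = -92750646596717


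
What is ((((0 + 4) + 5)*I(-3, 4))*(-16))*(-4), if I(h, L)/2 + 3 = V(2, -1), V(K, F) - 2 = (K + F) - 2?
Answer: -2304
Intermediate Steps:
V(K, F) = F + K (V(K, F) = 2 + ((K + F) - 2) = 2 + ((F + K) - 2) = 2 + (-2 + F + K) = F + K)
I(h, L) = -4 (I(h, L) = -6 + 2*(-1 + 2) = -6 + 2*1 = -6 + 2 = -4)
((((0 + 4) + 5)*I(-3, 4))*(-16))*(-4) = ((((0 + 4) + 5)*(-4))*(-16))*(-4) = (((4 + 5)*(-4))*(-16))*(-4) = ((9*(-4))*(-16))*(-4) = -36*(-16)*(-4) = 576*(-4) = -2304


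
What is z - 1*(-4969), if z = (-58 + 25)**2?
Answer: 6058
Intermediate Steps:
z = 1089 (z = (-33)**2 = 1089)
z - 1*(-4969) = 1089 - 1*(-4969) = 1089 + 4969 = 6058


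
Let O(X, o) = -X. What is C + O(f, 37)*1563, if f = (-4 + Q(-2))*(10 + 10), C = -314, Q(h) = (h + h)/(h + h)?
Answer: 93466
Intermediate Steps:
Q(h) = 1 (Q(h) = (2*h)/((2*h)) = (2*h)*(1/(2*h)) = 1)
f = -60 (f = (-4 + 1)*(10 + 10) = -3*20 = -60)
C + O(f, 37)*1563 = -314 - 1*(-60)*1563 = -314 + 60*1563 = -314 + 93780 = 93466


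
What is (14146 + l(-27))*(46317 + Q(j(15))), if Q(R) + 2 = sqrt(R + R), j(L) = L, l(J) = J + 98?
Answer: 658460355 + 14217*sqrt(30) ≈ 6.5854e+8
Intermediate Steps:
l(J) = 98 + J
Q(R) = -2 + sqrt(2)*sqrt(R) (Q(R) = -2 + sqrt(R + R) = -2 + sqrt(2*R) = -2 + sqrt(2)*sqrt(R))
(14146 + l(-27))*(46317 + Q(j(15))) = (14146 + (98 - 27))*(46317 + (-2 + sqrt(2)*sqrt(15))) = (14146 + 71)*(46317 + (-2 + sqrt(30))) = 14217*(46315 + sqrt(30)) = 658460355 + 14217*sqrt(30)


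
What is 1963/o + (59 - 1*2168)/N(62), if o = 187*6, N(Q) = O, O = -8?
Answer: 1191001/4488 ≈ 265.37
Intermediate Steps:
N(Q) = -8
o = 1122
1963/o + (59 - 1*2168)/N(62) = 1963/1122 + (59 - 1*2168)/(-8) = 1963*(1/1122) + (59 - 2168)*(-⅛) = 1963/1122 - 2109*(-⅛) = 1963/1122 + 2109/8 = 1191001/4488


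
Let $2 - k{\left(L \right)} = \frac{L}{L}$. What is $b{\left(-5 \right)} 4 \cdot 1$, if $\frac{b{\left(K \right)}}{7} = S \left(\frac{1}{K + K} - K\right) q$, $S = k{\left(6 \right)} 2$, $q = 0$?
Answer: $0$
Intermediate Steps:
$k{\left(L \right)} = 1$ ($k{\left(L \right)} = 2 - \frac{L}{L} = 2 - 1 = 1$)
$S = 2$ ($S = 1 \cdot 2 = 2$)
$b{\left(K \right)} = 0$ ($b{\left(K \right)} = 7 \cdot 2 \left(\frac{1}{K + K} - K\right) 0 = 7 \cdot 2 \left(\frac{1}{2 K} - K\right) 0 = 7 \left(\frac{1}{K} - 2 K\right) 0 = 7 \cdot 0 = 0$)
$b{\left(-5 \right)} 4 \cdot 1 = 0 \cdot 4 \cdot 1 = 0 \cdot 1 = 0$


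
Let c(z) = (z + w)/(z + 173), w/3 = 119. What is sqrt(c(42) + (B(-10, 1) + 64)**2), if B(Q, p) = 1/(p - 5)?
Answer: sqrt(3007153185)/860 ≈ 63.765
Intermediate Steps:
w = 357 (w = 3*119 = 357)
B(Q, p) = 1/(-5 + p)
c(z) = (357 + z)/(173 + z) (c(z) = (z + 357)/(z + 173) = (357 + z)/(173 + z))
sqrt(c(42) + (B(-10, 1) + 64)**2) = sqrt((357 + 42)/(173 + 42) + (1/(-5 + 1) + 64)**2) = sqrt(399/215 + (1/(-4) + 64)**2) = sqrt((1/215)*399 + (-1/4 + 64)**2) = sqrt(399/215 + (255/4)**2) = sqrt(399/215 + 65025/16) = sqrt(13986759/3440) = sqrt(3007153185)/860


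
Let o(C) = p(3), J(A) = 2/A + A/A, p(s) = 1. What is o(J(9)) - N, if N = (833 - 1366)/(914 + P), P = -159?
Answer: 1288/755 ≈ 1.7060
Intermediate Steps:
J(A) = 1 + 2/A (J(A) = 2/A + 1 = 1 + 2/A)
o(C) = 1
N = -533/755 (N = (833 - 1366)/(914 - 159) = -533/755 ≈ -0.70596)
o(J(9)) - N = 1 - 1*(-533/755) = 1 + 533/755 = 1288/755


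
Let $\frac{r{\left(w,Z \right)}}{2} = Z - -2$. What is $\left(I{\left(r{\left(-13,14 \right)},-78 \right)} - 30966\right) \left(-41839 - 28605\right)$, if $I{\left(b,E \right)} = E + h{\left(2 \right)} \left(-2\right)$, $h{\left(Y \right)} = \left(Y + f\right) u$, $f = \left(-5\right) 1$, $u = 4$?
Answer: $2185172880$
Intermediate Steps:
$r{\left(w,Z \right)} = 4 + 2 Z$ ($r{\left(w,Z \right)} = 2 \left(Z - -2\right) = 2 \left(Z + 2\right) = 2 \left(2 + Z\right) = 4 + 2 Z$)
$f = -5$
$h{\left(Y \right)} = -20 + 4 Y$ ($h{\left(Y \right)} = \left(Y - 5\right) 4 = \left(-5 + Y\right) 4 = -20 + 4 Y$)
$I{\left(b,E \right)} = 24 + E$ ($I{\left(b,E \right)} = E + \left(-20 + 4 \cdot 2\right) \left(-2\right) = E + \left(-20 + 8\right) \left(-2\right) = E - -24 = E + 24 = 24 + E$)
$\left(I{\left(r{\left(-13,14 \right)},-78 \right)} - 30966\right) \left(-41839 - 28605\right) = \left(\left(24 - 78\right) - 30966\right) \left(-41839 - 28605\right) = \left(-54 - 30966\right) \left(-70444\right) = \left(-31020\right) \left(-70444\right) = 2185172880$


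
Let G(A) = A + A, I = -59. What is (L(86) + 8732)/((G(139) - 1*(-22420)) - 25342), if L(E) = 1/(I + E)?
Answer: -235765/71388 ≈ -3.3026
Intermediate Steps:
G(A) = 2*A
L(E) = 1/(-59 + E)
(L(86) + 8732)/((G(139) - 1*(-22420)) - 25342) = (1/(-59 + 86) + 8732)/((2*139 - 1*(-22420)) - 25342) = (1/27 + 8732)/((278 + 22420) - 25342) = (1/27 + 8732)/(22698 - 25342) = (235765/27)/(-2644) = (235765/27)*(-1/2644) = -235765/71388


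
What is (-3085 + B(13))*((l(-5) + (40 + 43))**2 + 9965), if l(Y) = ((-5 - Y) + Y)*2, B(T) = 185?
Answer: -44352600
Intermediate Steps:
l(Y) = -10 (l(Y) = -5*2 = -10)
(-3085 + B(13))*((l(-5) + (40 + 43))**2 + 9965) = (-3085 + 185)*((-10 + (40 + 43))**2 + 9965) = -2900*((-10 + 83)**2 + 9965) = -2900*(73**2 + 9965) = -2900*(5329 + 9965) = -2900*15294 = -44352600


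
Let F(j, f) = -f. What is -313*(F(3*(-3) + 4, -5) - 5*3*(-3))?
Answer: -15650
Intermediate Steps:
-313*(F(3*(-3) + 4, -5) - 5*3*(-3)) = -313*(-1*(-5) - 5*3*(-3)) = -313*(5 - 15*(-3)) = -313*(5 + 45) = -313*50 = -15650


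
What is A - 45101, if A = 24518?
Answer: -20583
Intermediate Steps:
A - 45101 = 24518 - 45101 = -20583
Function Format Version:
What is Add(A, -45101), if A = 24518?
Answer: -20583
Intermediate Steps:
Add(A, -45101) = Add(24518, -45101) = -20583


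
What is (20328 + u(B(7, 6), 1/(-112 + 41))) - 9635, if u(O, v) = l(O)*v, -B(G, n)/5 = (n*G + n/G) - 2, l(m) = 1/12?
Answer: 9110435/852 ≈ 10693.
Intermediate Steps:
l(m) = 1/12
B(G, n) = 10 - 5*G*n - 5*n/G (B(G, n) = -5*((n*G + n/G) - 2) = -5*((G*n + n/G) - 2) = -5*(-2 + G*n + n/G) = 10 - 5*G*n - 5*n/G)
u(O, v) = v/12
(20328 + u(B(7, 6), 1/(-112 + 41))) - 9635 = (20328 + 1/(12*(-112 + 41))) - 9635 = (20328 + (1/12)/(-71)) - 9635 = (20328 + (1/12)*(-1/71)) - 9635 = (20328 - 1/852) - 9635 = 17319455/852 - 9635 = 9110435/852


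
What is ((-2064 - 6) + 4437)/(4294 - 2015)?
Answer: 2367/2279 ≈ 1.0386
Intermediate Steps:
((-2064 - 6) + 4437)/(4294 - 2015) = (-2070 + 4437)/2279 = 2367*(1/2279) = 2367/2279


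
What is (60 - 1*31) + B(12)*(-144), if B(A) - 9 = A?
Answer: -2995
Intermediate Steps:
B(A) = 9 + A
(60 - 1*31) + B(12)*(-144) = (60 - 1*31) + (9 + 12)*(-144) = (60 - 31) + 21*(-144) = 29 - 3024 = -2995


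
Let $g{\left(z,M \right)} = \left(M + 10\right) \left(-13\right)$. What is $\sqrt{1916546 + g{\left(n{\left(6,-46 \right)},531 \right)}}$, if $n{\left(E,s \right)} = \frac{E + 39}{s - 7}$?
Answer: $\sqrt{1909513} \approx 1381.9$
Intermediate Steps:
$n{\left(E,s \right)} = \frac{39 + E}{-7 + s}$
$g{\left(z,M \right)} = -130 - 13 M$ ($g{\left(z,M \right)} = \left(10 + M\right) \left(-13\right) = -130 - 13 M$)
$\sqrt{1916546 + g{\left(n{\left(6,-46 \right)},531 \right)}} = \sqrt{1916546 - 7033} = \sqrt{1909513}$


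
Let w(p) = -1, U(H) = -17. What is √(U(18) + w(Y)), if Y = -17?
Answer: 3*I*√2 ≈ 4.2426*I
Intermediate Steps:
√(U(18) + w(Y)) = √(-17 - 1) = √(-18) = 3*I*√2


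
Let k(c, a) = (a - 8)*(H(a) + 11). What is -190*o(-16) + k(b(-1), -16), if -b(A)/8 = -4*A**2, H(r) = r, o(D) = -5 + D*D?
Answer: -47570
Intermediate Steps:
o(D) = -5 + D**2
b(A) = 32*A**2 (b(A) = -(-32)*A**2 = 32*A**2)
k(c, a) = (-8 + a)*(11 + a) (k(c, a) = (a - 8)*(a + 11) = (-8 + a)*(11 + a))
-190*o(-16) + k(b(-1), -16) = -190*(-5 + (-16)**2) + (-88 + (-16)**2 + 3*(-16)) = -190*(-5 + 256) + (-88 + 256 - 48) = -190*251 + 120 = -47690 + 120 = -47570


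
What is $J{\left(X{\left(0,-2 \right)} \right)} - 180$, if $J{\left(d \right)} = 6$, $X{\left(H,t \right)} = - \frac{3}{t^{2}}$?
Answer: $-174$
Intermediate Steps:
$X{\left(H,t \right)} = - \frac{3}{t^{2}}$
$J{\left(X{\left(0,-2 \right)} \right)} - 180 = 6 - 180 = -174$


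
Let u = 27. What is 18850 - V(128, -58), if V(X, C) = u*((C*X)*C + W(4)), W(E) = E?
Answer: -11607242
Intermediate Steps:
V(X, C) = 108 + 27*X*C**2 (V(X, C) = 27*((C*X)*C + 4) = 27*(X*C**2 + 4) = 27*(4 + X*C**2) = 108 + 27*X*C**2)
18850 - V(128, -58) = 18850 - (108 + 27*128*(-58)**2) = 18850 - (108 + 27*128*3364) = 18850 - (108 + 11625984) = 18850 - 1*11626092 = 18850 - 11626092 = -11607242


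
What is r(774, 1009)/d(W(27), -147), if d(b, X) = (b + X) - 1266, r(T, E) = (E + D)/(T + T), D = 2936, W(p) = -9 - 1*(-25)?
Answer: -1315/720852 ≈ -0.0018242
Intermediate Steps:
W(p) = 16 (W(p) = -9 + 25 = 16)
r(T, E) = (2936 + E)/(2*T) (r(T, E) = (E + 2936)/(T + T) = (2936 + E)/((2*T)) = (2936 + E)*(1/(2*T)) = (2936 + E)/(2*T))
d(b, X) = -1266 + X + b (d(b, X) = (X + b) - 1266 = -1266 + X + b)
r(774, 1009)/d(W(27), -147) = ((½)*(2936 + 1009)/774)/(-1266 - 147 + 16) = ((½)*(1/774)*3945)/(-1397) = (1315/516)*(-1/1397) = -1315/720852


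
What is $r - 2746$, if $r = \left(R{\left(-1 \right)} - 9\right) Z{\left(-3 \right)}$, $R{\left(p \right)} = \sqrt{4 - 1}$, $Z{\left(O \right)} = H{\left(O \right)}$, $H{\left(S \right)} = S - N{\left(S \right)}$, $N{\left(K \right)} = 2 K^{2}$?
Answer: $-2557 - 21 \sqrt{3} \approx -2593.4$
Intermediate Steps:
$H{\left(S \right)} = S - 2 S^{2}$
$Z{\left(O \right)} = O \left(1 - 2 O\right)$
$R{\left(p \right)} = \sqrt{3}$
$r = 189 - 21 \sqrt{3}$ ($r = \left(\sqrt{3} - 9\right) \left(- 3 \left(1 - -6\right)\right) = \left(-9 + \sqrt{3}\right) \left(- 3 \left(1 + 6\right)\right) = \left(-9 + \sqrt{3}\right) \left(\left(-3\right) 7\right) = \left(-9 + \sqrt{3}\right) \left(-21\right) = 189 - 21 \sqrt{3} \approx 152.63$)
$r - 2746 = \left(189 - 21 \sqrt{3}\right) - 2746 = -2557 - 21 \sqrt{3}$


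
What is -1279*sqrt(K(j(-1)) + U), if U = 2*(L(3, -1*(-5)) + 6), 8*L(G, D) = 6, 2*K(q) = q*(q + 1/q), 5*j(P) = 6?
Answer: -5116*sqrt(23)/5 ≈ -4907.1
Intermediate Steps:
j(P) = 6/5 (j(P) = (1/5)*6 = 6/5)
K(q) = q*(q + 1/q)/2 (K(q) = (q*(q + 1/q))/2 = q*(q + 1/q)/2)
L(G, D) = 3/4 (L(G, D) = (1/8)*6 = 3/4)
U = 27/2 (U = 2*(3/4 + 6) = 2*(27/4) = 27/2 ≈ 13.500)
-1279*sqrt(K(j(-1)) + U) = -1279*sqrt((1/2 + (6/5)**2/2) + 27/2) = -1279*sqrt((1/2 + (1/2)*(36/25)) + 27/2) = -1279*sqrt((1/2 + 18/25) + 27/2) = -1279*sqrt(61/50 + 27/2) = -5116*sqrt(23)/5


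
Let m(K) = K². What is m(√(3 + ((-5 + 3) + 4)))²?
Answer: 25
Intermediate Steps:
m(√(3 + ((-5 + 3) + 4)))² = ((√(3 + ((-5 + 3) + 4)))²)² = ((√(3 + (-2 + 4)))²)² = ((√(3 + 2))²)² = ((√5)²)² = 5² = 25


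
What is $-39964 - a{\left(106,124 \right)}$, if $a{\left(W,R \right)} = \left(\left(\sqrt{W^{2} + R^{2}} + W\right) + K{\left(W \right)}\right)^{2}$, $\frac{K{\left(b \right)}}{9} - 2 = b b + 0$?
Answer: $-10251224080 - 404992 \sqrt{6653} \approx -1.0284 \cdot 10^{10}$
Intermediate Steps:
$K{\left(b \right)} = 18 + 9 b^{2}$ ($K{\left(b \right)} = 18 + 9 \left(b b + 0\right) = 18 + 9 \left(b^{2} + 0\right) = 18 + 9 b^{2}$)
$a{\left(W,R \right)} = \left(18 + W + \sqrt{R^{2} + W^{2}} + 9 W^{2}\right)^{2}$ ($a{\left(W,R \right)} = \left(\left(\sqrt{W^{2} + R^{2}} + W\right) + \left(18 + 9 W^{2}\right)\right)^{2} = \left(\left(\sqrt{R^{2} + W^{2}} + W\right) + \left(18 + 9 W^{2}\right)\right)^{2} = \left(\left(W + \sqrt{R^{2} + W^{2}}\right) + \left(18 + 9 W^{2}\right)\right)^{2} = \left(18 + W + \sqrt{R^{2} + W^{2}} + 9 W^{2}\right)^{2}$)
$-39964 - a{\left(106,124 \right)} = -39964 - \left(18 + 106 + \sqrt{124^{2} + 106^{2}} + 9 \cdot 106^{2}\right)^{2} = -39964 - \left(18 + 106 + \sqrt{15376 + 11236} + 9 \cdot 11236\right)^{2} = -39964 - \left(18 + 106 + \sqrt{26612} + 101124\right)^{2} = -39964 - \left(18 + 106 + 2 \sqrt{6653} + 101124\right)^{2} = -39964 - \left(101248 + 2 \sqrt{6653}\right)^{2}$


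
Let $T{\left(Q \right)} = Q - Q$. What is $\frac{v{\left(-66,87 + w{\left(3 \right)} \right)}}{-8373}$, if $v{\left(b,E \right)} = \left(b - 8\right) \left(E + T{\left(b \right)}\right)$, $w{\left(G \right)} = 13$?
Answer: $\frac{7400}{8373} \approx 0.88379$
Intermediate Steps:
$T{\left(Q \right)} = 0$
$v{\left(b,E \right)} = E \left(-8 + b\right)$ ($v{\left(b,E \right)} = \left(b - 8\right) \left(E + 0\right) = \left(-8 + b\right) E = E \left(-8 + b\right)$)
$\frac{v{\left(-66,87 + w{\left(3 \right)} \right)}}{-8373} = \frac{\left(87 + 13\right) \left(-8 - 66\right)}{-8373} = 100 \left(-74\right) \left(- \frac{1}{8373}\right) = \left(-7400\right) \left(- \frac{1}{8373}\right) = \frac{7400}{8373}$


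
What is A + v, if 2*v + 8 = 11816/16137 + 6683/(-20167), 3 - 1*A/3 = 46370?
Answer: -90539107236889/650869758 ≈ -1.3910e+5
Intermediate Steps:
A = -139101 (A = 9 - 3*46370 = 9 - 139110 = -139101)
v = -2473029331/650869758 (v = -4 + (11816/16137 + 6683/(-20167))/2 = -4 + (11816*(1/16137) + 6683*(-1/20167))/2 = -4 + (11816/16137 - 6683/20167)/2 = -4 + (½)*(130449701/325434879) = -4 + 130449701/650869758 = -2473029331/650869758 ≈ -3.7996)
A + v = -139101 - 2473029331/650869758 = -90539107236889/650869758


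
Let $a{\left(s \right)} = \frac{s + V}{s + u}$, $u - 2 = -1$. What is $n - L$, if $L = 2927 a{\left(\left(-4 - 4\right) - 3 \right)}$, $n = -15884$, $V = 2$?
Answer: $- \frac{185183}{10} \approx -18518.0$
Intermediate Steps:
$u = 1$ ($u = 2 - 1 = 1$)
$a{\left(s \right)} = \frac{2 + s}{1 + s}$ ($a{\left(s \right)} = \frac{s + 2}{s + 1} = \frac{2 + s}{1 + s}$)
$L = \frac{26343}{10}$ ($L = 2927 \frac{2 - 11}{1 - 11} = 2927 \frac{1}{-10} \left(-9\right) = 2927 \left(\left(- \frac{1}{10}\right) \left(-9\right)\right) = 2927 \cdot \frac{9}{10} = \frac{26343}{10} \approx 2634.3$)
$n - L = -15884 - \frac{26343}{10} = - \frac{185183}{10}$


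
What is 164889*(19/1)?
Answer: 3132891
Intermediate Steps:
164889*(19/1) = 164889*(19*1) = 164889*19 = 3132891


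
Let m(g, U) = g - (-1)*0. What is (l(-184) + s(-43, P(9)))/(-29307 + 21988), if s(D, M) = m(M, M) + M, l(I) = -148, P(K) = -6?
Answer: 160/7319 ≈ 0.021861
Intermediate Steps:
m(g, U) = g (m(g, U) = g - 1*0 = g + 0 = g)
s(D, M) = 2*M (s(D, M) = M + M = 2*M)
(l(-184) + s(-43, P(9)))/(-29307 + 21988) = (-148 + 2*(-6))/(-29307 + 21988) = (-148 - 12)/(-7319) = -160*(-1/7319) = 160/7319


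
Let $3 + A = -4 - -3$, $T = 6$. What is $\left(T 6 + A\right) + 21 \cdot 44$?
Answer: $956$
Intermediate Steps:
$A = -4$ ($A = -3 - 1 = -4$)
$\left(T 6 + A\right) + 21 \cdot 44 = \left(6 \cdot 6 - 4\right) + 21 \cdot 44 = \left(36 - 4\right) + 924 = 32 + 924 = 956$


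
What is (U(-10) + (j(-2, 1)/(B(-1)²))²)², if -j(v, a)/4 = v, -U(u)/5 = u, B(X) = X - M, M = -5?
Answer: 40401/16 ≈ 2525.1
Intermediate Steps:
B(X) = 5 + X (B(X) = X - 1*(-5) = X + 5 = 5 + X)
U(u) = -5*u
j(v, a) = -4*v
(U(-10) + (j(-2, 1)/(B(-1)²))²)² = (-5*(-10) + ((-4*(-2))/((5 - 1)²))²)² = (50 + (8/(4²))²)² = (50 + (8/16)²)² = (50 + (8*(1/16))²)² = (50 + (½)²)² = (50 + ¼)² = (201/4)² = 40401/16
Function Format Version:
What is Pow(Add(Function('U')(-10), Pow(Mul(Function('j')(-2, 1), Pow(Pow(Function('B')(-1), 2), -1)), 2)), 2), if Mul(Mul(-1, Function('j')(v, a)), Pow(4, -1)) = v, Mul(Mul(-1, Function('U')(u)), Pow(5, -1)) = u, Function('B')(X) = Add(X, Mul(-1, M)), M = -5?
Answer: Rational(40401, 16) ≈ 2525.1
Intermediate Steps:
Function('B')(X) = Add(5, X) (Function('B')(X) = Add(X, Mul(-1, -5)) = Add(X, 5) = Add(5, X))
Function('U')(u) = Mul(-5, u)
Function('j')(v, a) = Mul(-4, v)
Pow(Add(Function('U')(-10), Pow(Mul(Function('j')(-2, 1), Pow(Pow(Function('B')(-1), 2), -1)), 2)), 2) = Pow(Add(Mul(-5, -10), Pow(Mul(Mul(-4, -2), Pow(Pow(Add(5, -1), 2), -1)), 2)), 2) = Pow(Add(50, Pow(Mul(8, Pow(Pow(4, 2), -1)), 2)), 2) = Pow(Add(50, Pow(Mul(8, Pow(16, -1)), 2)), 2) = Pow(Add(50, Pow(Mul(8, Rational(1, 16)), 2)), 2) = Pow(Add(50, Pow(Rational(1, 2), 2)), 2) = Pow(Add(50, Rational(1, 4)), 2) = Pow(Rational(201, 4), 2) = Rational(40401, 16)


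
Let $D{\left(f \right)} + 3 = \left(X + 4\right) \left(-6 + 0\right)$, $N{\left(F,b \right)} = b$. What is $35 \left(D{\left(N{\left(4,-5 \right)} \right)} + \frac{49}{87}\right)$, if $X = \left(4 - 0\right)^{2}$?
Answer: $- \frac{372820}{87} \approx -4285.3$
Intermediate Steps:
$X = 16$ ($X = \left(4 + 0\right)^{2} = 4^{2} = 16$)
$D{\left(f \right)} = -123$ ($D{\left(f \right)} = -3 + \left(16 + 4\right) \left(-6 + 0\right) = -3 + 20 \left(-6\right) = -3 - 120 = -123$)
$35 \left(D{\left(N{\left(4,-5 \right)} \right)} + \frac{49}{87}\right) = 35 \left(-123 + \frac{49}{87}\right) = 35 \left(- \frac{10652}{87}\right) = - \frac{372820}{87}$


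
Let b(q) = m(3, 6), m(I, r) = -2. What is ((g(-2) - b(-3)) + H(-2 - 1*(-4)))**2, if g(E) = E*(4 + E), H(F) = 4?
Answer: 4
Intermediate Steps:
b(q) = -2
((g(-2) - b(-3)) + H(-2 - 1*(-4)))**2 = ((-2*(4 - 2) - 1*(-2)) + 4)**2 = ((-2*2 + 2) + 4)**2 = ((-4 + 2) + 4)**2 = (-2 + 4)**2 = 2**2 = 4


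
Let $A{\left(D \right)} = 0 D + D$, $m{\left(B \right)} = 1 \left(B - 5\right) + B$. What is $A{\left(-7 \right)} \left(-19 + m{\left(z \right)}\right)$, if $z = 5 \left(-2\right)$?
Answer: $308$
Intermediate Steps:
$z = -10$
$m{\left(B \right)} = -5 + 2 B$ ($m{\left(B \right)} = 1 \left(-5 + B\right) + B = \left(-5 + B\right) + B = -5 + 2 B$)
$A{\left(D \right)} = D$ ($A{\left(D \right)} = 0 + D = D$)
$A{\left(-7 \right)} \left(-19 + m{\left(z \right)}\right) = - 7 \left(-19 + \left(-5 + 2 \left(-10\right)\right)\right) = - 7 \left(-19 - 25\right) = \left(-7\right) \left(-44\right) = 308$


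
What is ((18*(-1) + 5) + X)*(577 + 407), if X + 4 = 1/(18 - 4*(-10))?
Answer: -484620/29 ≈ -16711.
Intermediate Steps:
X = -231/58 (X = -4 + 1/(18 - 4*(-10)) = -4 + 1/(18 + 40) = -4 + 1/58 = -231/58 ≈ -3.9828)
((18*(-1) + 5) + X)*(577 + 407) = ((18*(-1) + 5) - 231/58)*(577 + 407) = ((-18 + 5) - 231/58)*984 = (-13 - 231/58)*984 = -985/58*984 = -484620/29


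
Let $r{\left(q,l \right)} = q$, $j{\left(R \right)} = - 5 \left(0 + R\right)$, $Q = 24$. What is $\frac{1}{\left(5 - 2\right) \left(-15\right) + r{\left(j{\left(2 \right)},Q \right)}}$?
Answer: $- \frac{1}{55} \approx -0.018182$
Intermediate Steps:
$j{\left(R \right)} = - 5 R$
$\frac{1}{\left(5 - 2\right) \left(-15\right) + r{\left(j{\left(2 \right)},Q \right)}} = \frac{1}{\left(5 - 2\right) \left(-15\right) - 10} = \frac{1}{3 \left(-15\right) - 10} = \frac{1}{-45 - 10} = \frac{1}{-55} = - \frac{1}{55}$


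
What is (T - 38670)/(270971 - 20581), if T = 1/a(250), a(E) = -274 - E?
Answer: -20263081/131204360 ≈ -0.15444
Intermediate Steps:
T = -1/524 (T = 1/(-274 - 1*250) = 1/(-274 - 250) = 1/(-524) = -1/524 ≈ -0.0019084)
(T - 38670)/(270971 - 20581) = (-1/524 - 38670)/(270971 - 20581) = -20263081/524/250390 = -20263081/524*1/250390 = -20263081/131204360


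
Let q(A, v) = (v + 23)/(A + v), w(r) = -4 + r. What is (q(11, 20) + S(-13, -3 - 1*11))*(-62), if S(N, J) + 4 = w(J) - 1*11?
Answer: 1960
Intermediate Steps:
q(A, v) = (23 + v)/(A + v)
S(N, J) = -19 + J (S(N, J) = -4 + ((-4 + J) - 1*11) = -4 + ((-4 + J) - 11) = -4 + (-15 + J) = -19 + J)
(q(11, 20) + S(-13, -3 - 1*11))*(-62) = ((23 + 20)/(11 + 20) + (-19 + (-3 - 1*11)))*(-62) = (43/31 + (-19 + (-3 - 11)))*(-62) = ((1/31)*43 + (-19 - 14))*(-62) = (43/31 - 33)*(-62) = -980/31*(-62) = 1960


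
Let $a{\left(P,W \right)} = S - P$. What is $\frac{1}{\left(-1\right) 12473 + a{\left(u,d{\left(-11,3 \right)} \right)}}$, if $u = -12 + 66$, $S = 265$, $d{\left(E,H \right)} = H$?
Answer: $- \frac{1}{12262} \approx -8.1553 \cdot 10^{-5}$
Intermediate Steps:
$u = 54$
$a{\left(P,W \right)} = 265 - P$
$\frac{1}{\left(-1\right) 12473 + a{\left(u,d{\left(-11,3 \right)} \right)}} = \frac{1}{\left(-1\right) 12473 + \left(265 - 54\right)} = \frac{1}{-12473 + \left(265 - 54\right)} = \frac{1}{-12473 + 211} = \frac{1}{-12262} = - \frac{1}{12262}$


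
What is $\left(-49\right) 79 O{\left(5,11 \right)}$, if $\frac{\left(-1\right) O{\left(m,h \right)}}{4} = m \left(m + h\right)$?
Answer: $1238720$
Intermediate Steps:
$O{\left(m,h \right)} = - 4 m \left(h + m\right)$ ($O{\left(m,h \right)} = - 4 m \left(m + h\right) = - 4 m \left(h + m\right)$)
$\left(-49\right) 79 O{\left(5,11 \right)} = \left(-49\right) 79 \left(\left(-4\right) 5 \left(11 + 5\right)\right) = - 3871 \left(\left(-4\right) 5 \cdot 16\right) = \left(-3871\right) \left(-320\right) = 1238720$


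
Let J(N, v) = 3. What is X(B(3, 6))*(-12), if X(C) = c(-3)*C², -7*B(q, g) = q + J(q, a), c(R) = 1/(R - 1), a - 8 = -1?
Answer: 108/49 ≈ 2.2041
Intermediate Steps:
a = 7 (a = 8 - 1 = 7)
c(R) = 1/(-1 + R)
B(q, g) = -3/7 - q/7 (B(q, g) = -(q + 3)/7 = -(3 + q)/7 = -3/7 - q/7)
X(C) = -C²/4 (X(C) = C²/(-1 - 3) = C²/(-4) = -C²/4)
X(B(3, 6))*(-12) = -(-3/7 - ⅐*3)²/4*(-12) = -(-3/7 - 3/7)²/4*(-12) = -(-6/7)²/4*(-12) = -¼*36/49*(-12) = -9/49*(-12) = 108/49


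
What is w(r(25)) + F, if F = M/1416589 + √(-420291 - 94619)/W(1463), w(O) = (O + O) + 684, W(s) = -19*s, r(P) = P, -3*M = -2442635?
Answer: 3121771613/4249767 - I*√514910/27797 ≈ 734.58 - 0.025815*I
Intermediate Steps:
M = 2442635/3 (M = -⅓*(-2442635) = 2442635/3 ≈ 8.1421e+5)
w(O) = 684 + 2*O (w(O) = 2*O + 684 = 684 + 2*O)
F = 2442635/4249767 - I*√514910/27797 (F = (2442635/3)/1416589 + √(-420291 - 94619)/((-19*1463)) = (2442635/3)*(1/1416589) + √(-514910)/(-27797) = 2442635/4249767 + (I*√514910)*(-1/27797) = 2442635/4249767 - I*√514910/27797 ≈ 0.57477 - 0.025815*I)
w(r(25)) + F = (684 + 2*25) + (2442635/4249767 - I*√514910/27797) = (684 + 50) + (2442635/4249767 - I*√514910/27797) = 734 + (2442635/4249767 - I*√514910/27797) = 3121771613/4249767 - I*√514910/27797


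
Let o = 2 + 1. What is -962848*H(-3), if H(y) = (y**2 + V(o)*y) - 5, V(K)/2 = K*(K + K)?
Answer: 100136192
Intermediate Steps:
o = 3
V(K) = 4*K**2 (V(K) = 2*(K*(K + K)) = 2*(K*(2*K)) = 2*(2*K**2) = 4*K**2)
H(y) = -5 + y**2 + 36*y (H(y) = (y**2 + (4*3**2)*y) - 5 = (y**2 + (4*9)*y) - 5 = (y**2 + 36*y) - 5 = -5 + y**2 + 36*y)
-962848*H(-3) = -962848*(-5 + (-3)**2 + 36*(-3)) = -962848*(-5 + 9 - 108) = -962848*(-104) = 100136192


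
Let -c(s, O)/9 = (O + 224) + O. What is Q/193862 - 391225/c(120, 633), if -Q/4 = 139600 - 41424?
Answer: 7057750031/259968942 ≈ 27.148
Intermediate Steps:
Q = -392704 (Q = -4*(139600 - 41424) = -4*98176 = -392704)
c(s, O) = -2016 - 18*O (c(s, O) = -9*((O + 224) + O) = -9*((224 + O) + O) = -9*(224 + 2*O) = -2016 - 18*O)
Q/193862 - 391225/c(120, 633) = -392704/193862 - 391225/(-2016 - 18*633) = -392704*1/193862 - 391225/(-2016 - 11394) = -196352/96931 - 391225/(-13410) = -196352/96931 - 391225*(-1/13410) = -196352/96931 + 78245/2682 = 7057750031/259968942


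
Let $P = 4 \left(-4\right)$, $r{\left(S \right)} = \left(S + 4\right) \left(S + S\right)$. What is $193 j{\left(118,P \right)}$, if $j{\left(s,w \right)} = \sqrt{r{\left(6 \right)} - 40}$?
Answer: $772 \sqrt{5} \approx 1726.2$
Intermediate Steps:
$r{\left(S \right)} = 2 S \left(4 + S\right)$ ($r{\left(S \right)} = \left(4 + S\right) 2 S = 2 S \left(4 + S\right)$)
$P = -16$
$j{\left(s,w \right)} = 4 \sqrt{5}$ ($j{\left(s,w \right)} = \sqrt{2 \cdot 6 \left(4 + 6\right) - 40} = \sqrt{2 \cdot 6 \cdot 10 - 40} = \sqrt{120 - 40} = \sqrt{80} = 4 \sqrt{5}$)
$193 j{\left(118,P \right)} = 193 \cdot 4 \sqrt{5} = 772 \sqrt{5}$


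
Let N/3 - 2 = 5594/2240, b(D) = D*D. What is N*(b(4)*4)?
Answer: 30222/35 ≈ 863.49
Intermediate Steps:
b(D) = D**2
N = 15111/1120 (N = 6 + 3*(5594/2240) = 6 + 3*(5594*(1/2240)) = 6 + 3*(2797/1120) = 6 + 8391/1120 = 15111/1120 ≈ 13.492)
N*(b(4)*4) = 15111*(4**2*4)/1120 = 15111*(16*4)/1120 = (15111/1120)*64 = 30222/35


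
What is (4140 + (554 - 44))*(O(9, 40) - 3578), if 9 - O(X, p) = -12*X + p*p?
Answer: -23533650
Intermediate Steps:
O(X, p) = 9 - p**2 + 12*X (O(X, p) = 9 - (-12*X + p*p) = 9 - (-12*X + p**2) = 9 - (p**2 - 12*X) = 9 + (-p**2 + 12*X) = 9 - p**2 + 12*X)
(4140 + (554 - 44))*(O(9, 40) - 3578) = (4140 + (554 - 44))*((9 - 1*40**2 + 12*9) - 3578) = (4140 + 510)*((9 - 1*1600 + 108) - 3578) = 4650*((9 - 1600 + 108) - 3578) = 4650*(-1483 - 3578) = 4650*(-5061) = -23533650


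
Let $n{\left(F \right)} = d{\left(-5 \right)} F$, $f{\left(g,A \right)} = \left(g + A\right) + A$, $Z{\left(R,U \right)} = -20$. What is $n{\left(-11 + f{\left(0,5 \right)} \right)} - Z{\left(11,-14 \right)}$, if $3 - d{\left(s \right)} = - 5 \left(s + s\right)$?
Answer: $67$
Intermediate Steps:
$f{\left(g,A \right)} = g + 2 A$ ($f{\left(g,A \right)} = \left(A + g\right) + A = g + 2 A$)
$d{\left(s \right)} = 3 + 10 s$ ($d{\left(s \right)} = 3 - - 5 \left(s + s\right) = 3 - - 5 \cdot 2 s = 3 - - 10 s = 3 + 10 s$)
$n{\left(F \right)} = - 47 F$ ($n{\left(F \right)} = \left(3 + 10 \left(-5\right)\right) F = \left(3 - 50\right) F = - 47 F$)
$n{\left(-11 + f{\left(0,5 \right)} \right)} - Z{\left(11,-14 \right)} = - 47 \left(-11 + \left(0 + 2 \cdot 5\right)\right) - -20 = - 47 \left(-11 + \left(0 + 10\right)\right) + 20 = - 47 \left(-11 + 10\right) + 20 = \left(-47\right) \left(-1\right) + 20 = 47 + 20 = 67$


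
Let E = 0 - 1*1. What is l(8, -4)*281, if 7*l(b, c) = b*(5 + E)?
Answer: 8992/7 ≈ 1284.6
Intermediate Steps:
E = -1 (E = 0 - 1 = -1)
l(b, c) = 4*b/7 (l(b, c) = (b*(5 - 1))/7 = (b*4)/7 = (4*b)/7 = 4*b/7)
l(8, -4)*281 = ((4/7)*8)*281 = (32/7)*281 = 8992/7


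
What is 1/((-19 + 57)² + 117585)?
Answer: 1/119029 ≈ 8.4013e-6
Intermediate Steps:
1/((-19 + 57)² + 117585) = 1/(38² + 117585) = 1/(1444 + 117585) = 1/119029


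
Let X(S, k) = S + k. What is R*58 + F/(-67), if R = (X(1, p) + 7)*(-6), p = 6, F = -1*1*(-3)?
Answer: -326427/67 ≈ -4872.0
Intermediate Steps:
F = 3 (F = -1*(-3) = 3)
R = -84 (R = ((1 + 6) + 7)*(-6) = (7 + 7)*(-6) = 14*(-6) = -84)
R*58 + F/(-67) = -84*58 + 3/(-67) = -4872 + 3*(-1/67) = -4872 - 3/67 = -326427/67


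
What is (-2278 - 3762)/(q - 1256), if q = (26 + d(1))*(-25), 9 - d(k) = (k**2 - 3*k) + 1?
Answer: 1510/539 ≈ 2.8015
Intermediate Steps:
d(k) = 8 - k**2 + 3*k (d(k) = 9 - ((k**2 - 3*k) + 1) = 9 - (1 + k**2 - 3*k) = 9 + (-1 - k**2 + 3*k) = 8 - k**2 + 3*k)
q = -900 (q = (26 + (8 - 1*1**2 + 3*1))*(-25) = (26 + (8 - 1*1 + 3))*(-25) = (26 + (8 - 1 + 3))*(-25) = (26 + 10)*(-25) = 36*(-25) = -900)
(-2278 - 3762)/(q - 1256) = (-2278 - 3762)/(-900 - 1256) = -6040/(-2156) = -6040*(-1/2156) = 1510/539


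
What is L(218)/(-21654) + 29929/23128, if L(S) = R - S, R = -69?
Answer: 327360151/250406856 ≈ 1.3073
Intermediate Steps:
L(S) = -69 - S
L(218)/(-21654) + 29929/23128 = (-69 - 1*218)/(-21654) + 29929/23128 = (-69 - 218)*(-1/21654) + 29929*(1/23128) = -287*(-1/21654) + 29929/23128 = 287/21654 + 29929/23128 = 327360151/250406856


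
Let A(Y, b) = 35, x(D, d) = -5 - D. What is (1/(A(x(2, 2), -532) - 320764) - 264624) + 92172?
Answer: -55310357509/320729 ≈ -1.7245e+5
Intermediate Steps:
(1/(A(x(2, 2), -532) - 320764) - 264624) + 92172 = (1/(35 - 320764) - 264624) + 92172 = (1/(-320729) - 264624) + 92172 = (-1/320729 - 264624) + 92172 = -84872590897/320729 + 92172 = -55310357509/320729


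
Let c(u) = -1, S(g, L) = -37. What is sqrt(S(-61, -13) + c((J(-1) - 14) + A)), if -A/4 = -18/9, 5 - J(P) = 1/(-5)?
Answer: I*sqrt(38) ≈ 6.1644*I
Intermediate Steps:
J(P) = 26/5 (J(P) = 5 - 1/(-5) = 5 - 1*(-1/5) = 5 + 1/5 = 26/5)
A = 8 (A = -(-72)/9 = -4*(-2) = 8)
sqrt(S(-61, -13) + c((J(-1) - 14) + A)) = sqrt(-37 - 1) = sqrt(-38) = I*sqrt(38)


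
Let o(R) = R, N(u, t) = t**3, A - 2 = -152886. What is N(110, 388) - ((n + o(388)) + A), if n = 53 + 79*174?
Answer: 58549769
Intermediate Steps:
n = 13799 (n = 53 + 13746 = 13799)
A = -152884 (A = 2 - 152886 = -152884)
N(110, 388) - ((n + o(388)) + A) = 388**3 - ((13799 + 388) - 152884) = 58411072 - (14187 - 152884) = 58411072 - 1*(-138697) = 58411072 + 138697 = 58549769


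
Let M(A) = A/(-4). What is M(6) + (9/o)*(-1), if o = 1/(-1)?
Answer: 15/2 ≈ 7.5000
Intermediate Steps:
o = -1
M(A) = -A/4 (M(A) = A*(-1/4) = -A/4)
M(6) + (9/o)*(-1) = -1/4*6 + (9/(-1))*(-1) = -3/2 + (9*(-1))*(-1) = -3/2 - 9*(-1) = -3/2 + 9 = 15/2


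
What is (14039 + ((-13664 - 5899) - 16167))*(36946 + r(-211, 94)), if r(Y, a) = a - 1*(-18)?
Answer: -803825078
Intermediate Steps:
r(Y, a) = 18 + a (r(Y, a) = a + 18 = 18 + a)
(14039 + ((-13664 - 5899) - 16167))*(36946 + r(-211, 94)) = (14039 + ((-13664 - 5899) - 16167))*(36946 + (18 + 94)) = (14039 + (-19563 - 16167))*(36946 + 112) = (14039 - 35730)*37058 = -21691*37058 = -803825078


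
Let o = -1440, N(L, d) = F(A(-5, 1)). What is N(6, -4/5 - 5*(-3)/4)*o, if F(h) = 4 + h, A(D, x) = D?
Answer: 1440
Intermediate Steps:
N(L, d) = -1 (N(L, d) = 4 - 5 = -1)
N(6, -4/5 - 5*(-3)/4)*o = -1*(-1440) = 1440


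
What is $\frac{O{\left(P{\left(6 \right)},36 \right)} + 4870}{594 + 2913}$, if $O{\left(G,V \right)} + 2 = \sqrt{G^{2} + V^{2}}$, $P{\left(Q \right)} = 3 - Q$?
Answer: $\frac{4868}{3507} + \frac{\sqrt{145}}{1169} \approx 1.3984$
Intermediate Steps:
$O{\left(G,V \right)} = -2 + \sqrt{G^{2} + V^{2}}$
$\frac{O{\left(P{\left(6 \right)},36 \right)} + 4870}{594 + 2913} = \frac{\left(-2 + \sqrt{\left(3 - 6\right)^{2} + 36^{2}}\right) + 4870}{594 + 2913} = \frac{\left(-2 + \sqrt{\left(3 - 6\right)^{2} + 1296}\right) + 4870}{3507} = \left(\left(-2 + \sqrt{\left(-3\right)^{2} + 1296}\right) + 4870\right) \frac{1}{3507} = \left(\left(-2 + \sqrt{9 + 1296}\right) + 4870\right) \frac{1}{3507} = \left(\left(-2 + \sqrt{1305}\right) + 4870\right) \frac{1}{3507} = \left(\left(-2 + 3 \sqrt{145}\right) + 4870\right) \frac{1}{3507} = \left(4868 + 3 \sqrt{145}\right) \frac{1}{3507} = \frac{4868}{3507} + \frac{\sqrt{145}}{1169}$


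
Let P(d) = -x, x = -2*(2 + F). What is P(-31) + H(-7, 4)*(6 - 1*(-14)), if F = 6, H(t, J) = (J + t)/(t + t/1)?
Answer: 142/7 ≈ 20.286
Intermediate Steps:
H(t, J) = (J + t)/(2*t) (H(t, J) = (J + t)/(t + t*1) = (J + t)/(t + t) = (J + t)/((2*t)) = (J + t)*(1/(2*t)) = (J + t)/(2*t))
x = -16 (x = -2*(2 + 6) = -2*8 = -16)
P(d) = 16 (P(d) = -1*(-16) = 16)
P(-31) + H(-7, 4)*(6 - 1*(-14)) = 16 + ((1/2)*(4 - 7)/(-7))*(6 - 1*(-14)) = 16 + ((1/2)*(-1/7)*(-3))*(6 + 14) = 16 + (3/14)*20 = 16 + 30/7 = 142/7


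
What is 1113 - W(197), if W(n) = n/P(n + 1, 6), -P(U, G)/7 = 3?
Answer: 23570/21 ≈ 1122.4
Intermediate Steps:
P(U, G) = -21 (P(U, G) = -7*3 = -21)
W(n) = -n/21 (W(n) = n/(-21) = n*(-1/21) = -n/21)
1113 - W(197) = 1113 - (-1)*197/21 = 1113 - 1*(-197/21) = 1113 + 197/21 = 23570/21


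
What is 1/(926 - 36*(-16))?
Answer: 1/1502 ≈ 0.00066578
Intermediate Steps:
1/(926 - 36*(-16)) = 1/(926 + 576) = 1/1502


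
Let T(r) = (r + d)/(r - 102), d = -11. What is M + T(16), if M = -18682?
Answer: -1606657/86 ≈ -18682.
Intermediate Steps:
T(r) = (-11 + r)/(-102 + r) (T(r) = (r - 11)/(r - 102) = (-11 + r)/(-102 + r))
M + T(16) = -18682 + (-11 + 16)/(-102 + 16) = -18682 + 5/(-86) = -18682 - 1/86*5 = -18682 - 5/86 = -1606657/86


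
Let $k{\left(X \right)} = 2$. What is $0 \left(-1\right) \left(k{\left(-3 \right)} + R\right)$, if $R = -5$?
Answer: $0$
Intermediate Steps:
$0 \left(-1\right) \left(k{\left(-3 \right)} + R\right) = 0 \left(-1\right) \left(2 - 5\right) = 0 \left(-3\right) = 0$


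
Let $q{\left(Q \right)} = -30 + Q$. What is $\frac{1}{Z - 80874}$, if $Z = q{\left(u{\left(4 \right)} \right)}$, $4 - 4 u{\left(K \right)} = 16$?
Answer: $- \frac{1}{80907} \approx -1.236 \cdot 10^{-5}$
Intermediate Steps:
$u{\left(K \right)} = -3$ ($u{\left(K \right)} = 1 - 4 = -3$)
$Z = -33$ ($Z = -30 - 3 = -33$)
$\frac{1}{Z - 80874} = \frac{1}{-33 - 80874} = \frac{1}{-80907} = - \frac{1}{80907}$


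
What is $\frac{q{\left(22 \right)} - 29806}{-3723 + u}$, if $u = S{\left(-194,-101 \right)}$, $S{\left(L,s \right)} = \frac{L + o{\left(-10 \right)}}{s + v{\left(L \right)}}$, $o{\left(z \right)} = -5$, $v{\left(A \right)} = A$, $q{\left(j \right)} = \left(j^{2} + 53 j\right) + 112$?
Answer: $\frac{217710}{28897} \approx 7.534$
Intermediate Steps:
$q{\left(j \right)} = 112 + j^{2} + 53 j$
$S{\left(L,s \right)} = \frac{-5 + L}{L + s}$ ($S{\left(L,s \right)} = \frac{L - 5}{s + L} = \frac{-5 + L}{L + s}$)
$u = \frac{199}{295}$ ($u = \frac{-5 - 194}{-194 - 101} = \frac{1}{-295} \left(-199\right) = \left(- \frac{1}{295}\right) \left(-199\right) = \frac{199}{295} \approx 0.67458$)
$\frac{q{\left(22 \right)} - 29806}{-3723 + u} = \frac{\left(112 + 22^{2} + 53 \cdot 22\right) - 29806}{-3723 + \frac{199}{295}} = \frac{\left(112 + 484 + 1166\right) - 29806}{- \frac{1098086}{295}} = \left(1762 - 29806\right) \left(- \frac{295}{1098086}\right) = \left(-28044\right) \left(- \frac{295}{1098086}\right) = \frac{217710}{28897}$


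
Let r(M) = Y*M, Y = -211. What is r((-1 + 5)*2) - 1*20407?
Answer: -22095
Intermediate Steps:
r(M) = -211*M
r((-1 + 5)*2) - 1*20407 = -211*(-1 + 5)*2 - 1*20407 = -844*2 - 20407 = -211*8 - 20407 = -1688 - 20407 = -22095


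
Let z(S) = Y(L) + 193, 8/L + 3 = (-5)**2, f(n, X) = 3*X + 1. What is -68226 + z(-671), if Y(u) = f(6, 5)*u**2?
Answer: -8231737/121 ≈ -68031.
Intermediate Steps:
f(n, X) = 1 + 3*X
L = 4/11 (L = 8/(-3 + (-5)**2) = 8/(-3 + 25) = 8/22 = 8*(1/22) = 4/11 ≈ 0.36364)
Y(u) = 16*u**2 (Y(u) = (1 + 3*5)*u**2 = (1 + 15)*u**2 = 16*u**2)
z(S) = 23609/121 (z(S) = 16*(4/11)**2 + 193 = 16*(16/121) + 193 = 256/121 + 193 = 23609/121)
-68226 + z(-671) = -68226 + 23609/121 = -8231737/121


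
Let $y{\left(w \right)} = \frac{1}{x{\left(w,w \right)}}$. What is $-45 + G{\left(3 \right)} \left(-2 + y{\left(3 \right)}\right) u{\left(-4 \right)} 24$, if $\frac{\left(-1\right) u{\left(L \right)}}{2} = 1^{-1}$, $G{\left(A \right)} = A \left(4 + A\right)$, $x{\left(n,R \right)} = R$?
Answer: $1635$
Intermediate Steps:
$u{\left(L \right)} = -2$ ($u{\left(L \right)} = - \frac{2}{1} = \left(-2\right) 1 = -2$)
$y{\left(w \right)} = \frac{1}{w}$
$-45 + G{\left(3 \right)} \left(-2 + y{\left(3 \right)}\right) u{\left(-4 \right)} 24 = -45 + 3 \left(4 + 3\right) \left(-2 + \frac{1}{3}\right) \left(\left(-2\right) 24\right) = -45 + 3 \cdot 7 \left(-2 + \frac{1}{3}\right) \left(-48\right) = -45 + 21 \left(- \frac{5}{3}\right) \left(-48\right) = -45 - -1680 = -45 + 1680 = 1635$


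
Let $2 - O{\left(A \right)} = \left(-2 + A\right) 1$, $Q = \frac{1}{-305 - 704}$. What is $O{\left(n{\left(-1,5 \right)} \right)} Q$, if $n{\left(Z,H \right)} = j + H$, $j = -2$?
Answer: $- \frac{1}{1009} \approx -0.00099108$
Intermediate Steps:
$n{\left(Z,H \right)} = -2 + H$
$Q = - \frac{1}{1009}$ ($Q = \frac{1}{-1009} = - \frac{1}{1009} \approx -0.00099108$)
$O{\left(A \right)} = 4 - A$ ($O{\left(A \right)} = 2 - \left(-2 + A\right) 1 = 2 - \left(-2 + A\right) = 4 - A$)
$O{\left(n{\left(-1,5 \right)} \right)} Q = \left(4 - \left(-2 + 5\right)\right) \left(- \frac{1}{1009}\right) = \left(4 - 3\right) \left(- \frac{1}{1009}\right) = 1 \left(- \frac{1}{1009}\right) = - \frac{1}{1009}$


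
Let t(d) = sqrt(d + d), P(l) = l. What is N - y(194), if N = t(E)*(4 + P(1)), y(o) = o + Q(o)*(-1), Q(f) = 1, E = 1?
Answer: -193 + 5*sqrt(2) ≈ -185.93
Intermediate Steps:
t(d) = sqrt(2)*sqrt(d) (t(d) = sqrt(2*d) = sqrt(2)*sqrt(d))
y(o) = -1 + o (y(o) = o + 1*(-1) = o - 1 = -1 + o)
N = 5*sqrt(2) (N = (sqrt(2)*sqrt(1))*(4 + 1) = (sqrt(2)*1)*5 = sqrt(2)*5 = 5*sqrt(2) ≈ 7.0711)
N - y(194) = 5*sqrt(2) - (-1 + 194) = 5*sqrt(2) - 1*193 = 5*sqrt(2) - 193 = -193 + 5*sqrt(2)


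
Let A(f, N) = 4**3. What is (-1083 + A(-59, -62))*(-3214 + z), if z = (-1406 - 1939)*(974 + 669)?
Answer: 5603530931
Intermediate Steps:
A(f, N) = 64
z = -5495835 (z = -3345*1643 = -5495835)
(-1083 + A(-59, -62))*(-3214 + z) = (-1083 + 64)*(-3214 - 5495835) = -1019*(-5499049) = 5603530931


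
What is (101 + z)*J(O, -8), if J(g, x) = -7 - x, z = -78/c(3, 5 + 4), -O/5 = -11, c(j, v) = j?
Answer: 75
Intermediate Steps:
O = 55 (O = -5*(-11) = 55)
z = -26 (z = -78/3 = -78*1/3 = -26)
(101 + z)*J(O, -8) = (101 - 26)*(-7 - 1*(-8)) = 75*(-7 + 8) = 75*1 = 75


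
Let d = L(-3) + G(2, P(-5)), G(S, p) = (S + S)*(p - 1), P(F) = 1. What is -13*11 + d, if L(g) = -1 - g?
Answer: -141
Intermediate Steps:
G(S, p) = 2*S*(-1 + p) (G(S, p) = (2*S)*(-1 + p) = 2*S*(-1 + p))
d = 2 (d = (-1 - 1*(-3)) + 2*2*(-1 + 1) = (-1 + 3) + 2*2*0 = 2 + 0 = 2)
-13*11 + d = -13*11 + 2 = -143 + 2 = -141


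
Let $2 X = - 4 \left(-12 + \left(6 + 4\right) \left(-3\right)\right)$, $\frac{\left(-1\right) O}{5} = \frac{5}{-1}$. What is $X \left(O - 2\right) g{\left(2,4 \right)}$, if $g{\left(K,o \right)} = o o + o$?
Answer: $38640$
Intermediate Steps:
$g{\left(K,o \right)} = o + o^{2}$ ($g{\left(K,o \right)} = o^{2} + o = o + o^{2}$)
$O = 25$ ($O = - 5 \frac{5}{-1} = - 5 \cdot 5 \left(-1\right) = \left(-5\right) \left(-5\right) = 25$)
$X = 84$ ($X = \frac{\left(-4\right) \left(-12 + \left(6 + 4\right) \left(-3\right)\right)}{2} = \frac{\left(-4\right) \left(-12 + 10 \left(-3\right)\right)}{2} = \frac{\left(-4\right) \left(-12 - 30\right)}{2} = \frac{\left(-4\right) \left(-42\right)}{2} = \frac{1}{2} \cdot 168 = 84$)
$X \left(O - 2\right) g{\left(2,4 \right)} = 84 \left(25 - 2\right) 4 \left(1 + 4\right) = 84 \cdot 23 \cdot 4 \cdot 5 = 84 \cdot 23 \cdot 20 = 84 \cdot 460 = 38640$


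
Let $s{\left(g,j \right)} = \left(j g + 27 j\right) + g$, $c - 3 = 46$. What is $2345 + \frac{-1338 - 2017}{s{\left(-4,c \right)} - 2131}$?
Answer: $\frac{2367115}{1008} \approx 2348.3$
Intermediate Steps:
$c = 49$ ($c = 3 + 46 = 49$)
$s{\left(g,j \right)} = g + 27 j + g j$ ($s{\left(g,j \right)} = \left(g j + 27 j\right) + g = \left(27 j + g j\right) + g = g + 27 j + g j$)
$2345 + \frac{-1338 - 2017}{s{\left(-4,c \right)} - 2131} = 2345 + \frac{-1338 - 2017}{\left(-4 + 27 \cdot 49 - 196\right) - 2131} = 2345 - \frac{3355}{\left(-4 + 1323 - 196\right) - 2131} = 2345 - \frac{3355}{1123 - 2131} = 2345 - \frac{3355}{-1008} = 2345 - - \frac{3355}{1008} = 2345 + \frac{3355}{1008} = \frac{2367115}{1008}$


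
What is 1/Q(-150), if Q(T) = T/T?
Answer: 1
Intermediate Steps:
Q(T) = 1
1/Q(-150) = 1/1 = 1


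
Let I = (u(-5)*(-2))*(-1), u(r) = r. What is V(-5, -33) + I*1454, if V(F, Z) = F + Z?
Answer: -14578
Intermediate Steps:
I = -10 (I = -5*(-2)*(-1) = 10*(-1) = -10)
V(-5, -33) + I*1454 = (-5 - 33) - 10*1454 = -38 - 14540 = -14578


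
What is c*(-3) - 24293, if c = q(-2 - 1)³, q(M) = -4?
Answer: -24101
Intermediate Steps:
c = -64 (c = (-4)³ = -64)
c*(-3) - 24293 = -64*(-3) - 24293 = 192 - 24293 = -24101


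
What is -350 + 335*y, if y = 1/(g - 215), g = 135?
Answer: -5667/16 ≈ -354.19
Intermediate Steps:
y = -1/80 (y = 1/(135 - 215) = 1/(-80) = -1/80 ≈ -0.012500)
-350 + 335*y = -350 + 335*(-1/80) = -350 - 67/16 = -5667/16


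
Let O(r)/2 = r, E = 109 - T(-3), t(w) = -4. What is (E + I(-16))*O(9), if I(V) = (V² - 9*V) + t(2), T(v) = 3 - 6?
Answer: 9144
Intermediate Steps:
T(v) = -3
I(V) = -4 + V² - 9*V (I(V) = (V² - 9*V) - 4 = -4 + V² - 9*V)
E = 112 (E = 109 - 1*(-3) = 109 + 3 = 112)
O(r) = 2*r
(E + I(-16))*O(9) = (112 + (-4 + (-16)² - 9*(-16)))*(2*9) = (112 + (-4 + 256 + 144))*18 = (112 + 396)*18 = 508*18 = 9144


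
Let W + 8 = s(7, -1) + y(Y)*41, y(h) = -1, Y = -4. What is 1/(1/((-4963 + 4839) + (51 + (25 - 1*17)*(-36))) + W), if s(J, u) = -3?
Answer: -361/18773 ≈ -0.019230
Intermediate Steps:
W = -52 (W = -8 + (-3 - 1*41) = -8 + (-3 - 41) = -8 - 44 = -52)
1/(1/((-4963 + 4839) + (51 + (25 - 1*17)*(-36))) + W) = 1/(1/((-4963 + 4839) + (51 + (25 - 1*17)*(-36))) - 52) = 1/(1/(-124 + (51 + (25 - 17)*(-36))) - 52) = 1/(1/(-124 + (51 + 8*(-36))) - 52) = 1/(1/(-124 + (51 - 288)) - 52) = 1/(1/(-124 - 237) - 52) = 1/(1/(-361) - 52) = 1/(-1/361 - 52) = 1/(-18773/361) = -361/18773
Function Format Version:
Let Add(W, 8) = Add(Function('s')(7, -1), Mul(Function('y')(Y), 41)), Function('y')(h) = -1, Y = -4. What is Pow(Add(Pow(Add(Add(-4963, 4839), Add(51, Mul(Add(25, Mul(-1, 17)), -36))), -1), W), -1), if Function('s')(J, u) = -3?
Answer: Rational(-361, 18773) ≈ -0.019230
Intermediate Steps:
W = -52 (W = Add(-8, Add(-3, Mul(-1, 41))) = Add(-8, Add(-3, -41)) = Add(-8, -44) = -52)
Pow(Add(Pow(Add(Add(-4963, 4839), Add(51, Mul(Add(25, Mul(-1, 17)), -36))), -1), W), -1) = Pow(Add(Pow(Add(Add(-4963, 4839), Add(51, Mul(Add(25, Mul(-1, 17)), -36))), -1), -52), -1) = Pow(Add(Pow(Add(-124, Add(51, Mul(Add(25, -17), -36))), -1), -52), -1) = Pow(Add(Pow(Add(-124, Add(51, Mul(8, -36))), -1), -52), -1) = Pow(Add(Pow(Add(-124, Add(51, -288)), -1), -52), -1) = Pow(Add(Pow(Add(-124, -237), -1), -52), -1) = Pow(Add(Pow(-361, -1), -52), -1) = Pow(Add(Rational(-1, 361), -52), -1) = Pow(Rational(-18773, 361), -1) = Rational(-361, 18773)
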